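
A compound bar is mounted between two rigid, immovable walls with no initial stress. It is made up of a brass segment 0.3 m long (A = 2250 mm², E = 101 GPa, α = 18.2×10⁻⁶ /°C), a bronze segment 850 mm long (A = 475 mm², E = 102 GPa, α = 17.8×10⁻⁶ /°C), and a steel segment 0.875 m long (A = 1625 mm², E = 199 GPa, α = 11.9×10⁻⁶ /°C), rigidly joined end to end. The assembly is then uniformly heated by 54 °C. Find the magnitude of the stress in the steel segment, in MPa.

Free thermal expansion of the whole bar: Σ αᵢΔT Lᵢ = 18.2×10⁻⁶×54×300 + 17.8×10⁻⁶×54×850 + 11.9×10⁻⁶×54×875 = 1.674 mm.
Since the ends are fixed, an axial force P builds up, equal in every segment, with P · Σ Lᵢ/(AᵢEᵢ) = δ_free.
The series flexibility is Σ Lᵢ/(AᵢEᵢ) = 300/(2250×101×10³) + 850/(475×102×10³) + 875/(1625×199×10³) = 2.157×10⁻⁵ mm/N.
Hence P = δ_free / Σ(L/AE) = 1.674/2.157×10⁻⁵ = 77.61 kN (compressive).
σ_{steel} = P / A = 77610 / 1625 = 47.76 MPa.

σ ≈ 47.8 MPa (compressive)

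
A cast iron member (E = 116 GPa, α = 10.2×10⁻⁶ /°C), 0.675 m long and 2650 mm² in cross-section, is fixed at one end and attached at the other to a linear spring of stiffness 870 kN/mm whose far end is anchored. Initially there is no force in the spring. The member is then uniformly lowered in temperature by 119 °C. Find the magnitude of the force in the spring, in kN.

The unrestrained thermal change is αΔT L = 10.2×10⁻⁶ × 119 × 675 = 0.8193 mm.
Let P be the tensile force in the spring. The member extends elastically by PL/(AE) and the spring stretches by P/k; together these equal δ_free.
So P = δ_free / [L/(AE) + 1/k] = 0.8193 / [ 675/(2650×116×10³) + 1/(870×10³) ].
P = 0.8193 / 3.345×10⁻⁶ = 244900 N.

P ≈ 245 kN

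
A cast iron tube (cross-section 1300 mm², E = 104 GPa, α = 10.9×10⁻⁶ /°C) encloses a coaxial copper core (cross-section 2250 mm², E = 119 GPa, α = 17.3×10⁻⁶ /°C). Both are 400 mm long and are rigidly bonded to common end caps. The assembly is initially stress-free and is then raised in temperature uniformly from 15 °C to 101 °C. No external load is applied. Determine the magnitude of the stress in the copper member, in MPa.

σ ≈ 22 MPa (compressive)

Both members must finish at the same length. With the larger α, the copper tends to over-expand; the plates restrain it, putting the copper in compression and the cast iron in tension. With no external load the two internal forces are equal and opposite, magnitude P.
Equating the net (thermal + elastic) strains gives |α₁ − α₂|·ΔT = P·[1/(A₁E₁) + 1/(A₂E₂)].
|α₁ − α₂|·ΔT = 6.4×10⁻⁶ × 86 = 0.0005504.
1/(A₁E₁) + 1/(A₂E₂) = 1/(1300×104×10³) + 1/(2250×119×10³) = 1.113×10⁻⁸ N⁻¹.
P = 0.0005504 / 1.113×10⁻⁸ = 49450 N = 49.45 kN.
σ_{copper} = P/A₂ = 49450/2250 = 21.98 MPa, compressive.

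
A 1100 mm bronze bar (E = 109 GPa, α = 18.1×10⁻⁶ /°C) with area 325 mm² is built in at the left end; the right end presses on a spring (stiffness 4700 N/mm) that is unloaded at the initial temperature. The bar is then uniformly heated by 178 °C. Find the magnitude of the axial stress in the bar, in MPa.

σ ≈ 44.7 MPa (compressive)

Free thermal expansion: δ_free = αΔT L = 18.1×10⁻⁶ × 178 × 1100 = 3.544 mm.
Let P be the compressive force at the spring. The bar shortens elastically by PL/(AE) and the spring compresses by P/k; together these equal δ_free.
P [ L/(AE) + 1/k ] = δ_free → P [ 1100/(325×109×10³) + 1/(4700) ] = 3.544.
P = 3.544 / 0.0002438 = 14540 N.
σ = P/A = 14540/325 = 44.72 MPa.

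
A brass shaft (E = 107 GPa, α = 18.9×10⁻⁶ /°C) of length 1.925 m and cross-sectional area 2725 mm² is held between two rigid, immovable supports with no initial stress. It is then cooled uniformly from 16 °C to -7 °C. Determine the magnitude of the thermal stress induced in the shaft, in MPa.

σ ≈ 46.5 MPa (tensile)

The supports are rigid, so the total axial strain is zero. The restrained thermal strain is ε = αΔT = 18.9×10⁻⁶ × 23 = 434.7×10⁻⁶.
The stress required to suppress this strain is σ = Eε = 107×10³ × 434.7×10⁻⁶ = 46.51 MPa, tensile since the shaft is trying to contract.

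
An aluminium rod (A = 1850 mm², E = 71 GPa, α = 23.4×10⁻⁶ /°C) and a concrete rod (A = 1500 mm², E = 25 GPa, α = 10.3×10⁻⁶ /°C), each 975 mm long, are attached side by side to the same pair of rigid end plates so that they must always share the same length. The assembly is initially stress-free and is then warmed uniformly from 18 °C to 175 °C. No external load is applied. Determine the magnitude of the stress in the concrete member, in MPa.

σ ≈ 40 MPa (tensile)

The aluminium has the larger α, so on heating it would change length more than the concrete if both were free. The rigid plates force a common final length, so the aluminium is put into compression and the concrete into tension, with equal and opposite forces P (no external load).
Compatibility of the two members (thermal + elastic change equal): (α₁ − α₂)ΔT = P·[1/(A₁E₁) + 1/(A₂E₂)].
|α₁ − α₂|·ΔT = 13.1×10⁻⁶ × 157 = 0.002057.
1/(A₁E₁) + 1/(A₂E₂) = 1/(1850×71×10³) + 1/(1500×25×10³) = 3.428×10⁻⁸ N⁻¹.
P = 0.002057 / 3.428×10⁻⁸ = 60000 N = 60 kN.
σ_{concrete} = P/A₂ = 60000/1500 = 40 MPa, tensile.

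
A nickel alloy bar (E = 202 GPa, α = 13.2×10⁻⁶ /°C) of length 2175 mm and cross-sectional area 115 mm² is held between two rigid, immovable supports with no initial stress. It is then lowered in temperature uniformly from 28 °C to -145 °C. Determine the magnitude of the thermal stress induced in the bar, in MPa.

σ ≈ 461 MPa (tensile)

Because both ends are immovable the net strain is zero, and the suppressed thermal strain is αΔT = 13.2×10⁻⁶ × 173 = 2283.6×10⁻⁶.
Hence σ = E·αΔT = 202×10³ × 2283.6×10⁻⁶ = 461.3 MPa, tensile.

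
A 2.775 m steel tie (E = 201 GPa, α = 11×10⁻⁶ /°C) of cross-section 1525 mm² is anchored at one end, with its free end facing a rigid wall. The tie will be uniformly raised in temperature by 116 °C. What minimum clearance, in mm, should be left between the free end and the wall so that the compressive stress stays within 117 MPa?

g ≈ 1.93 mm

Free expansion if unrestrained: δ_free = αΔT L = 11×10⁻⁶ × 116 × 2775 = 3.541 mm.
A stress of 117 MPa corresponds to the wall pushing the tie back by σL/E = 117×2775/(201×10³) = 1.615 mm.
The gap must absorb the remainder: g_min = 3.541 − 1.615 = 1.926 mm.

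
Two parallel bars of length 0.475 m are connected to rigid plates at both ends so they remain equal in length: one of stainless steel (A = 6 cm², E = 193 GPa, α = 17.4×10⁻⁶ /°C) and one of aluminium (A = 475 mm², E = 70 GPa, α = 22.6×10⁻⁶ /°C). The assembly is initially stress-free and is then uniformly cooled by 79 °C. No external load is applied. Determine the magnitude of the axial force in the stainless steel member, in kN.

The aluminium has the larger α, so on cooling it would change length more than the stainless steel if both were free. The rigid plates force a common final length, so the aluminium is put into tension and the stainless steel into compression, with equal and opposite forces P (no external load).
Setting the final lengths equal and cancelling L: (α₁ − α₂)ΔT = P/(A₁E₁) + P/(A₂E₂).
|α₁ − α₂|·ΔT = 5.2×10⁻⁶ × 79 = 0.0004108.
1/(A₁E₁) + 1/(A₂E₂) = 1/(600×193×10³) + 1/(475×70×10³) = 3.871×10⁻⁸ N⁻¹.
So P = 0.0004108 / 3.871×10⁻⁸ = 10.61 kN.

P ≈ 10.6 kN (compressive in the stainless steel)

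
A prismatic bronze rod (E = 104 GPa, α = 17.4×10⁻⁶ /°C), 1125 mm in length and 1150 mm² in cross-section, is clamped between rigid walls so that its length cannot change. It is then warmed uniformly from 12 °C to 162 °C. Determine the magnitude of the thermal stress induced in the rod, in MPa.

The supports are rigid, so the total axial strain is zero. The restrained thermal strain is ε = αΔT = 17.4×10⁻⁶ × 150 = 2610×10⁻⁶.
The stress required to suppress this strain is σ = Eε = 104×10³ × 2610×10⁻⁶ = 271.4 MPa, compressive since the rod is trying to expand.

σ ≈ 271 MPa (compressive)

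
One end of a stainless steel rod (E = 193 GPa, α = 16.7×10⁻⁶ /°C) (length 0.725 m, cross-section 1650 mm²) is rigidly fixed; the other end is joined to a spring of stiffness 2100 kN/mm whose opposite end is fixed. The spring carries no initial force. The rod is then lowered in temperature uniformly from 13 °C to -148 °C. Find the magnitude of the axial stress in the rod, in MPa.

Free thermal contraction: δ_free = αΔT L = 16.7×10⁻⁶ × 161 × 725 = 1.949 mm.
Let P be the tensile force in the spring. The rod extends elastically by PL/(AE) and the spring stretches by P/k; together these equal δ_free.
P [ L/(AE) + 1/k ] = δ_free → P [ 725/(1650×193×10³) + 1/(2100×10³) ] = 1.949.
P = 1.949 / 2.753×10⁻⁶ = 708100 N.
σ = P/A = 708100/1650 = 429.2 MPa.

σ ≈ 429 MPa (tensile)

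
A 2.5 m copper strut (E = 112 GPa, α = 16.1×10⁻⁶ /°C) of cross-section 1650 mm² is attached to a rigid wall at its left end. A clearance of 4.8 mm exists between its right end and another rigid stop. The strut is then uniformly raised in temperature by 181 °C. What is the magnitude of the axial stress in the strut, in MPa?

σ ≈ 111 MPa (compressive)

If the wall were absent the strut would grow by αΔT L = 16.1×10⁻⁶ × 181 × 2500 = 7.285 mm.
The gap closes (δ_free > 4.8 mm) and the wall then resists a further 7.285 − 4.8 = 2.485 mm of expansion.
So σ = E(δ_free − g)/L = 112×10³ × 2.485/2500 = 111.3 MPa.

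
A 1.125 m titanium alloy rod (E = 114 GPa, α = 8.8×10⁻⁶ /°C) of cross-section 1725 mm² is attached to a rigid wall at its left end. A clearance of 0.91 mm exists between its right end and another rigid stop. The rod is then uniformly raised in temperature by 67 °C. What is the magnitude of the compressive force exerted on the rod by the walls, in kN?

P ≈ 0 kN

Free thermal elongation = αΔT L = 8.8×10⁻⁶ × 67 × 1125 = 0.6633 mm.
This is smaller than the 0.91 mm clearance, so the rod expands freely without reaching the stop — the stress is zero.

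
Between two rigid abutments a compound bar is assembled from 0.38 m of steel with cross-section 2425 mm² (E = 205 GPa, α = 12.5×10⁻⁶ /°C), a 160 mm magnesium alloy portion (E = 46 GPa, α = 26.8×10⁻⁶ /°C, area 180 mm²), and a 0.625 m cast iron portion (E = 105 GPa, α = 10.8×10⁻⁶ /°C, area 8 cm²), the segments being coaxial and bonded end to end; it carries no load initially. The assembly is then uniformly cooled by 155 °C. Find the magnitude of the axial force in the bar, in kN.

P ≈ 88.9 kN (tensile)

With the walls removed the bar would change length by δ_free = Σ αᵢΔT Lᵢ = 12.5×10⁻⁶×155×380 + 26.8×10⁻⁶×155×160 + 10.8×10⁻⁶×155×625 = 2.447 mm.
Since the ends are fixed, an axial force P builds up, equal in every segment, with P · Σ Lᵢ/(AᵢEᵢ) = δ_free.
Σ Lᵢ/(AᵢEᵢ) = 380/(2425×205×10³) + 160/(180×46×10³) + 625/(800×105×10³) = 2.753×10⁻⁵ mm/N.
So P = 2.447 / 2.753×10⁻⁵ = 88.89 kN, tensile.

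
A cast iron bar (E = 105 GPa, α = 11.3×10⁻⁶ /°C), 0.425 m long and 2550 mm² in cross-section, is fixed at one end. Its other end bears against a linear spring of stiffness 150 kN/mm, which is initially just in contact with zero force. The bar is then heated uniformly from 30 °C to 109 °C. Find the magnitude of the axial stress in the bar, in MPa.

σ ≈ 18 MPa (compressive)

Free thermal expansion: δ_free = αΔT L = 11.3×10⁻⁶ × 79 × 425 = 0.3794 mm.
With a force P in the spring, the elastic change of the bar is PL/(AE) and that of the spring is P/k; compatibility requires their sum to equal δ_free.
P [ L/(AE) + 1/k ] = δ_free → P [ 425/(2550×105×10³) + 1/(150×10³) ] = 0.3794.
P = 0.3794 / 8.254×10⁻⁶ = 45970 N.
σ = P/A = 45970/2550 = 18.03 MPa.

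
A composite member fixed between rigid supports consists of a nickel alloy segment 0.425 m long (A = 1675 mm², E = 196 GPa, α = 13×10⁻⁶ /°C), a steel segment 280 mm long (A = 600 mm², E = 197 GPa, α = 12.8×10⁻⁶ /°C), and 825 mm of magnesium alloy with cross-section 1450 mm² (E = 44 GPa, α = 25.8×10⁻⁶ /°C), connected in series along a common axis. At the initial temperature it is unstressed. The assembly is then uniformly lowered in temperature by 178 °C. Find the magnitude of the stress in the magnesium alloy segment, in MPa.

If the supports were absent, the total length change would be Σ αᵢΔT Lᵢ = 13×10⁻⁶×178×425 + 12.8×10⁻⁶×178×280 + 25.8×10⁻⁶×178×825 = 5.41 mm.
The walls prevent any net length change, so an axial force P (same in every segment) develops. Compatibility: P · Σ Lᵢ/(AᵢEᵢ) = δ_free.
Σ Lᵢ/(AᵢEᵢ) = 425/(1675×196×10³) + 280/(600×197×10³) + 825/(1450×44×10³) = 1.659×10⁻⁵ mm/N.
Hence P = δ_free / Σ(L/AE) = 5.41/1.659×10⁻⁵ = 326 kN (tensile).
σ_{magnesium alloy} = P / A = 326000 / 1450 = 224.8 MPa.

σ ≈ 225 MPa (tensile)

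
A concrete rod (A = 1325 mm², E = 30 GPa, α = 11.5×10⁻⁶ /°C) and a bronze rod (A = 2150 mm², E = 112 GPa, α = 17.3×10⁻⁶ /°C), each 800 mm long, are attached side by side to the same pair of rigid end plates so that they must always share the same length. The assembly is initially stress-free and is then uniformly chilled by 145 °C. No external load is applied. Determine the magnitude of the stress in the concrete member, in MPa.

Both members must finish at the same length. With the larger α, the bronze tends to over-contract; the plates restrain it, putting the bronze in tension and the concrete in compression. With no external load the two internal forces are equal and opposite, magnitude P.
Compatibility of the two members (thermal + elastic change equal): (α₁ − α₂)ΔT = P·[1/(A₁E₁) + 1/(A₂E₂)].
|α₁ − α₂|·ΔT = 5.8×10⁻⁶ × 145 = 0.000841.
1/(A₁E₁) + 1/(A₂E₂) = 1/(1325×30×10³) + 1/(2150×112×10³) = 2.931×10⁻⁸ N⁻¹.
P = 0.000841 / 2.931×10⁻⁸ = 28690 N = 28.69 kN.
σ_{concrete} = P/A₁ = 28690/1325 = 21.66 MPa, compressive.

σ ≈ 21.7 MPa (compressive)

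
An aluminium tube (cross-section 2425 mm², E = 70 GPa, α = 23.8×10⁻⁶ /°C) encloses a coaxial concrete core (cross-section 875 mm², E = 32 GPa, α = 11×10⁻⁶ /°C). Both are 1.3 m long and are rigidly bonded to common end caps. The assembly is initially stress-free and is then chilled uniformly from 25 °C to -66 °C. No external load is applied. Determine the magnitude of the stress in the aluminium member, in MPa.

σ ≈ 11.5 MPa (tensile)

The aluminium has the larger α, so on cooling it would change length more than the concrete if both were free. The rigid plates force a common final length, so the aluminium is put into tension and the concrete into compression, with equal and opposite forces P (no external load).
Equating the net (thermal + elastic) strains gives |α₁ − α₂|·ΔT = P·[1/(A₁E₁) + 1/(A₂E₂)].
|α₁ − α₂|·ΔT = 12.8×10⁻⁶ × 91 = 0.001165.
1/(A₁E₁) + 1/(A₂E₂) = 1/(2425×70×10³) + 1/(875×32×10³) = 4.161×10⁻⁸ N⁻¹.
So P = 0.001165 / 4.161×10⁻⁸ = 28 kN.
σ_{aluminium} = P/A₁ = 28000/2425 = 11.54 MPa, tensile.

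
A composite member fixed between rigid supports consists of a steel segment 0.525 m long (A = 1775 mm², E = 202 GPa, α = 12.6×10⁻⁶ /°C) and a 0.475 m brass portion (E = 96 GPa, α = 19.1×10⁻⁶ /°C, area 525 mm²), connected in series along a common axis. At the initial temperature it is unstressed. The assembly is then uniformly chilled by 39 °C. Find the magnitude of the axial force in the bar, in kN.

Free thermal contraction of the whole bar: Σ αᵢΔT Lᵢ = 12.6×10⁻⁶×39×525 + 19.1×10⁻⁶×39×475 = 0.6118 mm.
The walls prevent any net length change, so an axial force P (same in every segment) develops. Compatibility: P · Σ Lᵢ/(AᵢEᵢ) = δ_free.
The series flexibility is Σ Lᵢ/(AᵢEᵢ) = 525/(1775×202×10³) + 475/(525×96×10³) = 1.089×10⁻⁵ mm/N.
So P = 0.6118 / 1.089×10⁻⁵ = 56.19 kN, tensile.

P ≈ 56.2 kN (tensile)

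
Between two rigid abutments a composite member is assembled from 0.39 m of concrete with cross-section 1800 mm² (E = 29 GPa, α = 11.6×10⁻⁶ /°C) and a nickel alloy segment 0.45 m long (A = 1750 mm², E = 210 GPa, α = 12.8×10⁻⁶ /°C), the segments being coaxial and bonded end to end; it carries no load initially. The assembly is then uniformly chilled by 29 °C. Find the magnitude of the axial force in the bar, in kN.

P ≈ 34.3 kN (tensile)

With the walls removed the bar would change length by δ_free = Σ αᵢΔT Lᵢ = 11.6×10⁻⁶×29×390 + 12.8×10⁻⁶×29×450 = 0.2982 mm.
The rigid supports impose zero overall length change; the single axial force P common to all segments must satisfy P Σ Lᵢ/(AᵢEᵢ) = δ_free.
The series flexibility is Σ Lᵢ/(AᵢEᵢ) = 390/(1800×29×10³) + 450/(1750×210×10³) = 8.696×10⁻⁶ mm/N.
So P = 0.2982 / 8.696×10⁻⁶ = 34.3 kN, tensile.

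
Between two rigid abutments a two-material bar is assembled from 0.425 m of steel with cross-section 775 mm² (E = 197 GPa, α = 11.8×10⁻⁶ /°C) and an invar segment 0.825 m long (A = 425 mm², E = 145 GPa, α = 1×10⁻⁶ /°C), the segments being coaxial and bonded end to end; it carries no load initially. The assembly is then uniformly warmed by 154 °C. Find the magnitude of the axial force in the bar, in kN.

Free thermal expansion of the whole bar: Σ αᵢΔT Lᵢ = 11.8×10⁻⁶×154×425 + 1×10⁻⁶×154×825 = 0.8994 mm.
Since the ends are fixed, an axial force P builds up, equal in every segment, with P · Σ Lᵢ/(AᵢEᵢ) = δ_free.
Σ Lᵢ/(AᵢEᵢ) = 425/(775×197×10³) + 825/(425×145×10³) = 1.617×10⁻⁵ mm/N.
So P = 0.8994 / 1.617×10⁻⁵ = 55.62 kN, compressive.

P ≈ 55.6 kN (compressive)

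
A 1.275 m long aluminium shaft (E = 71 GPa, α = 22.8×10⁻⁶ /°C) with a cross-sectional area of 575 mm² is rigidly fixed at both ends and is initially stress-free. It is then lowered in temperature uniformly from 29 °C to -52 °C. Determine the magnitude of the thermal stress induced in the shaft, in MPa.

The supports are rigid, so the total axial strain is zero. The restrained thermal strain is ε = αΔT = 22.8×10⁻⁶ × 81 = 1846.8×10⁻⁶.
σ = EαΔT = 71×10³ × 22.8×10⁻⁶ × 81 = 131.1 MPa (tensile; the shaft is trying to contract).

σ ≈ 131 MPa (tensile)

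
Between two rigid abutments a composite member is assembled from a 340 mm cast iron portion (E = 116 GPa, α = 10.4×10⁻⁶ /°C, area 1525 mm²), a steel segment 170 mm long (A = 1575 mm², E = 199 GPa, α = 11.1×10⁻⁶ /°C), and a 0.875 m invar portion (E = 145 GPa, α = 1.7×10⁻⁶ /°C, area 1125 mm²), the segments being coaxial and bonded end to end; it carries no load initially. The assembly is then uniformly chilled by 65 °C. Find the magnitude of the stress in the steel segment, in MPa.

σ ≈ 36.4 MPa (tensile)

With the walls removed the bar would change length by δ_free = Σ αᵢΔT Lᵢ = 10.4×10⁻⁶×65×340 + 11.1×10⁻⁶×65×170 + 1.7×10⁻⁶×65×875 = 0.4492 mm.
Since the ends are fixed, an axial force P builds up, equal in every segment, with P · Σ Lᵢ/(AᵢEᵢ) = δ_free.
The series flexibility is Σ Lᵢ/(AᵢEᵢ) = 340/(1525×116×10³) + 170/(1575×199×10³) + 875/(1125×145×10³) = 7.828×10⁻⁶ mm/N.
So P = 0.4492 / 7.828×10⁻⁶ = 57.38 kN, tensile.
σ_{steel} = P / A = 57380 / 1575 = 36.43 MPa.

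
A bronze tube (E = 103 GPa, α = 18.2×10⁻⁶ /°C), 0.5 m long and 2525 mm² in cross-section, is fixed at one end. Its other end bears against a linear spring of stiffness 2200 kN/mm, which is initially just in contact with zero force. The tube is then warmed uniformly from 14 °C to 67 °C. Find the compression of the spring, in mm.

δ ≈ 0.0922 mm

If the spring were absent the tube would lengthen by αΔT L = 18.2×10⁻⁶ × 53 × 500 = 0.4823 mm.
With a force P in the spring, the elastic change of the tube is PL/(AE) and that of the spring is P/k; compatibility requires their sum to equal δ_free.
So P = δ_free / [L/(AE) + 1/k] = 0.4823 / [ 500/(2525×103×10³) + 1/(2200×10³) ].
P = 0.4823 / 2.377×10⁻⁶ = 202900 N.
Spring compression = P/k = 202900/(2200×10³) = 0.09223 mm.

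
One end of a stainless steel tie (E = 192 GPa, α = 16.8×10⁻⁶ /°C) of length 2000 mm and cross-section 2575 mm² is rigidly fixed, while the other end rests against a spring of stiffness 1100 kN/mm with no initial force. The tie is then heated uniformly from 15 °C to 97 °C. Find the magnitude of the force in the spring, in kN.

If the spring were absent the tie would lengthen by αΔT L = 16.8×10⁻⁶ × 82 × 2000 = 2.755 mm.
Let P be the compressive force at the spring. The tie shortens elastically by PL/(AE) and the spring compresses by P/k; together these equal δ_free.
So P = δ_free / [L/(AE) + 1/k] = 2.755 / [ 2000/(2575×192×10³) + 1/(1100×10³) ].
P = 2.755 / 4.954×10⁻⁶ = 556100 N.

P ≈ 556 kN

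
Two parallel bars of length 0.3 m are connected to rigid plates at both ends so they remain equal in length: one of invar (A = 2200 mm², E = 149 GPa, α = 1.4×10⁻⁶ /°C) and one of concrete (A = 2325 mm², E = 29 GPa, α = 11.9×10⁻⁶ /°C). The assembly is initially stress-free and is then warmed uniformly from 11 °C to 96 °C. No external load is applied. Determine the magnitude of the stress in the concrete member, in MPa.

σ ≈ 21.5 MPa (compressive)

Equilibrium of a rigid end plate with no external load gives equal and opposite internal forces ±P in the two members. Since α_{concrete} > α_{invar}, heating drives the concrete into compression and the invar into tension.
Equating the net (thermal + elastic) strains gives |α₁ − α₂|·ΔT = P·[1/(A₁E₁) + 1/(A₂E₂)].
|α₁ − α₂|·ΔT = 10.5×10⁻⁶ × 85 = 0.0008925.
1/(A₁E₁) + 1/(A₂E₂) = 1/(2200×149×10³) + 1/(2325×29×10³) = 1.788×10⁻⁸ N⁻¹.
P = 0.0008925 / 1.788×10⁻⁸ = 49910 N = 49.91 kN.
σ_{concrete} = P/A₂ = 49910/2325 = 21.47 MPa, compressive.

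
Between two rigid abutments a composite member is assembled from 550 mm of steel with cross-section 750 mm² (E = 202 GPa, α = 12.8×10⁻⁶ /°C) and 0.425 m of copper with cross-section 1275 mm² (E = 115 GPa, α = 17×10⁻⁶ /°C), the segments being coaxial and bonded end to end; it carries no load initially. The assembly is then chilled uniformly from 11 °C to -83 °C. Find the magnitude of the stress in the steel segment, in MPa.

Free thermal contraction of the whole bar: Σ αᵢΔT Lᵢ = 12.8×10⁻⁶×94×550 + 17×10⁻⁶×94×425 = 1.341 mm.
The rigid supports impose zero overall length change; the single axial force P common to all segments must satisfy P Σ Lᵢ/(AᵢEᵢ) = δ_free.
Σ Lᵢ/(AᵢEᵢ) = 550/(750×202×10³) + 425/(1275×115×10³) = 6.529×10⁻⁶ mm/N.
P = 1.341 / 6.529×10⁻⁶ = 205400 N = 205.4 kN, tensile.
σ_{steel} = P / A = 205400 / 750 = 273.8 MPa.

σ ≈ 274 MPa (tensile)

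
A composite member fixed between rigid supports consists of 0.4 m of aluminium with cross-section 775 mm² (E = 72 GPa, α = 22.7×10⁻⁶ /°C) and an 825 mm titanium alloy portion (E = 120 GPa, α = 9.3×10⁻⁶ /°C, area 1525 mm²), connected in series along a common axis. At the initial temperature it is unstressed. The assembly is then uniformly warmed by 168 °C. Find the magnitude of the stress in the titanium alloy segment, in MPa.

σ ≈ 158 MPa (compressive)

With the walls removed the bar would change length by δ_free = Σ αᵢΔT Lᵢ = 22.7×10⁻⁶×168×400 + 9.3×10⁻⁶×168×825 = 2.814 mm.
The rigid supports impose zero overall length change; the single axial force P common to all segments must satisfy P Σ Lᵢ/(AᵢEᵢ) = δ_free.
Σ Lᵢ/(AᵢEᵢ) = 400/(775×72×10³) + 825/(1525×120×10³) = 1.168×10⁻⁵ mm/N.
So P = 2.814 / 1.168×10⁻⁵ = 241 kN, compressive.
σ_{titanium alloy} = P / A = 241000 / 1525 = 158.1 MPa.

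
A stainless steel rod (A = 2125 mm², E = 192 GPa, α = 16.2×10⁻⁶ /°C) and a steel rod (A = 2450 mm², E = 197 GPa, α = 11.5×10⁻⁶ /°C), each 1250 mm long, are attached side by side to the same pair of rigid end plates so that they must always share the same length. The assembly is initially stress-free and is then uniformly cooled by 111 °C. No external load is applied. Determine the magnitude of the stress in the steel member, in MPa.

σ ≈ 47.1 MPa (compressive)

Both members must finish at the same length. With the larger α, the stainless steel tends to over-contract; the plates restrain it, putting the stainless steel in tension and the steel in compression. With no external load the two internal forces are equal and opposite, magnitude P.
Equating the net (thermal + elastic) strains gives |α₁ − α₂|·ΔT = P·[1/(A₁E₁) + 1/(A₂E₂)].
|α₁ − α₂|·ΔT = 4.7×10⁻⁶ × 111 = 0.0005217.
1/(A₁E₁) + 1/(A₂E₂) = 1/(2125×192×10³) + 1/(2450×197×10³) = 4.523×10⁻⁹ N⁻¹.
P = 0.0005217 / 4.523×10⁻⁹ = 115300 N = 115.3 kN.
σ_{steel} = P/A₂ = 115300/2450 = 47.08 MPa, compressive.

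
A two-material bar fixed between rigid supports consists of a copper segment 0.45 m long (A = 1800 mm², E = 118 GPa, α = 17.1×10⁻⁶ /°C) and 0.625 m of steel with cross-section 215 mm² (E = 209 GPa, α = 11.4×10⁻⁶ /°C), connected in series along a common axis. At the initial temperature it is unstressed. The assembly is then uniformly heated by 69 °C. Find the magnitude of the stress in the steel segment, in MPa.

σ ≈ 297 MPa (compressive)

If the supports were absent, the total length change would be Σ αᵢΔT Lᵢ = 17.1×10⁻⁶×69×450 + 11.4×10⁻⁶×69×625 = 1.023 mm.
The rigid supports impose zero overall length change; the single axial force P common to all segments must satisfy P Σ Lᵢ/(AᵢEᵢ) = δ_free.
The series flexibility is Σ Lᵢ/(AᵢEᵢ) = 450/(1800×118×10³) + 625/(215×209×10³) = 1.603×10⁻⁵ mm/N.
So P = 1.023 / 1.603×10⁻⁵ = 63.8 kN, compressive.
σ_{steel} = P / A = 63800 / 215 = 296.7 MPa.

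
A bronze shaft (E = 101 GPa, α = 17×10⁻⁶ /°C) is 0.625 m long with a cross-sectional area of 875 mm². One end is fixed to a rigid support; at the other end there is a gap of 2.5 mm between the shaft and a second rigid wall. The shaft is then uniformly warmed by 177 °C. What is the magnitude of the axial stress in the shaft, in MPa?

If the wall were absent the shaft would grow by αΔT L = 17×10⁻⁶ × 177 × 625 = 1.881 mm.
This is smaller than the 2.5 mm clearance, so the shaft expands freely without reaching the stop — the stress is zero.

σ ≈ 0 MPa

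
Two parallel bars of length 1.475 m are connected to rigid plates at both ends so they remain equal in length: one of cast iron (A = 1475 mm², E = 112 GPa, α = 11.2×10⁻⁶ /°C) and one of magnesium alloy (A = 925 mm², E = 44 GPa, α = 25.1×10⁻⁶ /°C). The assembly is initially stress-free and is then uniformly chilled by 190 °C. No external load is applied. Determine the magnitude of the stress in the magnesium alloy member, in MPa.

Equilibrium of a rigid end plate with no external load gives equal and opposite internal forces ±P in the two members. Since α_{magnesium alloy} > α_{cast iron}, cooling drives the magnesium alloy into tension and the cast iron into compression.
Equating the net (thermal + elastic) strains gives |α₁ − α₂|·ΔT = P·[1/(A₁E₁) + 1/(A₂E₂)].
|α₁ − α₂|·ΔT = 13.9×10⁻⁶ × 190 = 0.002641.
1/(A₁E₁) + 1/(A₂E₂) = 1/(1475×112×10³) + 1/(925×44×10³) = 3.062×10⁻⁸ N⁻¹.
P = 0.002641 / 3.062×10⁻⁸ = 86240 N = 86.24 kN.
σ_{magnesium alloy} = P/A₂ = 86240/925 = 93.23 MPa, tensile.

σ ≈ 93.2 MPa (tensile)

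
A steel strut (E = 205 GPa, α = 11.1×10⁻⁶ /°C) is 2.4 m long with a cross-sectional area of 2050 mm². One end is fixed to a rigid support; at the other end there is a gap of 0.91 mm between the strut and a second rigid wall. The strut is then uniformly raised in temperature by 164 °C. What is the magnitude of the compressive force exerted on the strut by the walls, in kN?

P ≈ 606 kN

Unrestrained expansion: δ_free = αΔT L = 11.1×10⁻⁶ × 164 × 2400 = 4.369 mm.
This exceeds the 0.91 mm gap, so the wall pushes back. The portion of expansion that must be recovered elastically is δ_free − gap = 4.369 − 0.91 = 3.459 mm.
Compatibility: PL/(AE) = 3.459 mm, so σ = P/A = E × (3.459/2400) = 295.5 MPa.
P = σA = 295.5 × 2050 = 605.7 kN.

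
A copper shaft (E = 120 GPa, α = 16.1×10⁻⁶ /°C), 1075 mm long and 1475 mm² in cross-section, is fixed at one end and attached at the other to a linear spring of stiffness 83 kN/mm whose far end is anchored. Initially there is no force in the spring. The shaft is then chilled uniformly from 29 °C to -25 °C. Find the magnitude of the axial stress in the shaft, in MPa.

If the spring were absent the shaft would shorten by αΔT L = 16.1×10⁻⁶ × 54 × 1075 = 0.9346 mm.
With a force P in the spring, the elastic change of the shaft is PL/(AE) and that of the spring is P/k; compatibility requires their sum to equal δ_free.
So P = δ_free / [L/(AE) + 1/k] = 0.9346 / [ 1075/(1475×120×10³) + 1/(83×10³) ].
P = 0.9346 / 1.812×10⁻⁵ = 51570 N.
σ = P/A = 51570/1475 = 34.97 MPa.

σ ≈ 35 MPa (tensile)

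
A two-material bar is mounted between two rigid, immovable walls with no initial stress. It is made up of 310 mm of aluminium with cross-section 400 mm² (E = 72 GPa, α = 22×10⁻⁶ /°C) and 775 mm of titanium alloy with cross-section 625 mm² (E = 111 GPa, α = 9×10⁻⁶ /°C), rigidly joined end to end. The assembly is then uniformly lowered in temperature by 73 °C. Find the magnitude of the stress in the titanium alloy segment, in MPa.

σ ≈ 73.5 MPa (tensile)

With the walls removed the bar would change length by δ_free = Σ αᵢΔT Lᵢ = 22×10⁻⁶×73×310 + 9×10⁻⁶×73×775 = 1.007 mm.
The rigid supports impose zero overall length change; the single axial force P common to all segments must satisfy P Σ Lᵢ/(AᵢEᵢ) = δ_free.
The series flexibility is Σ Lᵢ/(AᵢEᵢ) = 310/(400×72×10³) + 775/(625×111×10³) = 2.194×10⁻⁵ mm/N.
P = 1.007 / 2.194×10⁻⁵ = 45910 N = 45.91 kN, tensile.
σ_{titanium alloy} = P / A = 45910 / 625 = 73.46 MPa.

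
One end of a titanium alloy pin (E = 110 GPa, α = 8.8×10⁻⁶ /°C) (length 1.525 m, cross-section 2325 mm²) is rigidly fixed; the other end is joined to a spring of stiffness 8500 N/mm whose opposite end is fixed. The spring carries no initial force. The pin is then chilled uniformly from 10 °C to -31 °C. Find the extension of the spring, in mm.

If the spring were absent the pin would shorten by αΔT L = 8.8×10⁻⁶ × 41 × 1525 = 0.5502 mm.
With a force P in the spring, the elastic change of the pin is PL/(AE) and that of the spring is P/k; compatibility requires their sum to equal δ_free.
P [ L/(AE) + 1/k ] = δ_free → P [ 1525/(2325×110×10³) + 1/(8500) ] = 0.5502.
P = 0.5502 / 0.0001236 = 4451 N.
Spring extension = P/k = 4451/(8500) = 0.5237 mm.

δ ≈ 0.524 mm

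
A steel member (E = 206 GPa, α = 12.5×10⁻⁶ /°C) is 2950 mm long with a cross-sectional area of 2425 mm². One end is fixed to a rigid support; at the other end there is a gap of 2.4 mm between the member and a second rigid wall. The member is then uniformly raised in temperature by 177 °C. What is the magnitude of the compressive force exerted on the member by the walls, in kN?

If the wall were absent the member would grow by αΔT L = 12.5×10⁻⁶ × 177 × 2950 = 6.527 mm.
This exceeds the 2.4 mm gap, so the wall pushes back. The portion of expansion that must be recovered elastically is δ_free − gap = 6.527 − 2.4 = 4.127 mm.
That suppressed elongation corresponds to σ = E·Δ/L = 206×10³ × 4.127/2950 = 288.2 MPa.
Force on the wall = σA = 288.2 × 2425 mm² = 698.8 kN.

P ≈ 699 kN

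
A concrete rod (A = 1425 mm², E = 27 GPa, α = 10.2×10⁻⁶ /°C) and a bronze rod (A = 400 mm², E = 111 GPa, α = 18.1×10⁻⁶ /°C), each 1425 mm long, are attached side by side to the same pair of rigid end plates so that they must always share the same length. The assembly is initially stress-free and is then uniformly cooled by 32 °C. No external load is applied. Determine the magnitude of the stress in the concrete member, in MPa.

σ ≈ 3.66 MPa (compressive)

The bronze has the larger α, so on cooling it would change length more than the concrete if both were free. The rigid plates force a common final length, so the bronze is put into tension and the concrete into compression, with equal and opposite forces P (no external load).
Setting the final lengths equal and cancelling L: (α₁ − α₂)ΔT = P/(A₁E₁) + P/(A₂E₂).
|α₁ − α₂|·ΔT = 7.9×10⁻⁶ × 32 = 0.0002528.
1/(A₁E₁) + 1/(A₂E₂) = 1/(1425×27×10³) + 1/(400×111×10³) = 4.851×10⁻⁸ N⁻¹.
P = 0.0002528 / 4.851×10⁻⁸ = 5211 N = 5.211 kN.
σ_{concrete} = P/A₁ = 5211/1425 = 3.657 MPa, compressive.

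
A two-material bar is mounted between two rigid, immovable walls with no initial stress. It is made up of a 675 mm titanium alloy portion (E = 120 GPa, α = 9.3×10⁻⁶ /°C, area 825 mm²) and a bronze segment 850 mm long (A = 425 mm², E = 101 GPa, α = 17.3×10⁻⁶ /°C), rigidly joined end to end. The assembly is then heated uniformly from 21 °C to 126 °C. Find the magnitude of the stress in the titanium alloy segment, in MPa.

Free thermal expansion of the whole bar: Σ αᵢΔT Lᵢ = 9.3×10⁻⁶×105×675 + 17.3×10⁻⁶×105×850 = 2.203 mm.
The walls prevent any net length change, so an axial force P (same in every segment) develops. Compatibility: P · Σ Lᵢ/(AᵢEᵢ) = δ_free.
Σ Lᵢ/(AᵢEᵢ) = 675/(825×120×10³) + 850/(425×101×10³) = 2.662×10⁻⁵ mm/N.
So P = 2.203 / 2.662×10⁻⁵ = 82.76 kN, compressive.
σ_{titanium alloy} = P / A = 82760 / 825 = 100.3 MPa.

σ ≈ 100 MPa (compressive)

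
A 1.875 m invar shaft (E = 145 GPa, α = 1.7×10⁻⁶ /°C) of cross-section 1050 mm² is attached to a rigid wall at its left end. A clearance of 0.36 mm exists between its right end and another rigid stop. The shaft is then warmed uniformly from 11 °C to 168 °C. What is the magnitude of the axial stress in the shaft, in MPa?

σ ≈ 10.9 MPa (compressive)

Unrestrained expansion: δ_free = αΔT L = 1.7×10⁻⁶ × 157 × 1875 = 0.5004 mm.
After closing the 0.36 mm clearance, 0.5004 − 0.36 = 0.1404 mm of expansion remains to be suppressed by the wall.
Compatibility: PL/(AE) = 0.1404 mm, so σ = P/A = E × (0.1404/1875) = 10.86 MPa.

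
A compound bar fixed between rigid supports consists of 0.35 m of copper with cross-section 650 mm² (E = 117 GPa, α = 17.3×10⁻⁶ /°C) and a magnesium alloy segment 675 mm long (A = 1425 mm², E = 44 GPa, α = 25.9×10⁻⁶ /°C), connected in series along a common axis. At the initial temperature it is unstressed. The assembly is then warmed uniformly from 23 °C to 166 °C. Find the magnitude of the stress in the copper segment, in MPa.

If the supports were absent, the total length change would be Σ αᵢΔT Lᵢ = 17.3×10⁻⁶×143×350 + 25.9×10⁻⁶×143×675 = 3.366 mm.
The walls prevent any net length change, so an axial force P (same in every segment) develops. Compatibility: P · Σ Lᵢ/(AᵢEᵢ) = δ_free.
Σ Lᵢ/(AᵢEᵢ) = 350/(650×117×10³) + 675/(1425×44×10³) = 1.537×10⁻⁵ mm/N.
Hence P = δ_free / Σ(L/AE) = 3.366/1.537×10⁻⁵ = 219 kN (compressive).
σ_{copper} = P / A = 219000 / 650 = 337 MPa.

σ ≈ 337 MPa (compressive)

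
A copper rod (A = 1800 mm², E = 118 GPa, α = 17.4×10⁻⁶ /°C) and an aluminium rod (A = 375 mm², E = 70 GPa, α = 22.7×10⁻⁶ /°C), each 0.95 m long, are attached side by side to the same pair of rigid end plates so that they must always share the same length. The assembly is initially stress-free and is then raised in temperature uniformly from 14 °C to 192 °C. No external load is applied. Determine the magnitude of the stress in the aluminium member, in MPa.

σ ≈ 58.8 MPa (compressive)

Both members must finish at the same length. With the larger α, the aluminium tends to over-expand; the plates restrain it, putting the aluminium in compression and the copper in tension. With no external load the two internal forces are equal and opposite, magnitude P.
Equating the net (thermal + elastic) strains gives |α₁ − α₂|·ΔT = P·[1/(A₁E₁) + 1/(A₂E₂)].
|α₁ − α₂|·ΔT = 5.3×10⁻⁶ × 178 = 0.0009434.
1/(A₁E₁) + 1/(A₂E₂) = 1/(1800×118×10³) + 1/(375×70×10³) = 4.28×10⁻⁸ N⁻¹.
So P = 0.0009434 / 4.28×10⁻⁸ = 22.04 kN.
σ_{aluminium} = P/A₂ = 22040/375 = 58.77 MPa, compressive.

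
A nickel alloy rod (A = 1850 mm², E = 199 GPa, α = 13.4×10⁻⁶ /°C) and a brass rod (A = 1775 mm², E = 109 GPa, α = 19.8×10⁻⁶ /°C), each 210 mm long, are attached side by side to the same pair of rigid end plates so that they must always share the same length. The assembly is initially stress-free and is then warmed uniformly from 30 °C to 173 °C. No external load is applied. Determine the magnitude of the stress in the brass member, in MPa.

σ ≈ 65.4 MPa (compressive)

The brass has the larger α, so on heating it would change length more than the nickel alloy if both were free. The rigid plates force a common final length, so the brass is put into compression and the nickel alloy into tension, with equal and opposite forces P (no external load).
Setting the final lengths equal and cancelling L: (α₁ − α₂)ΔT = P/(A₁E₁) + P/(A₂E₂).
|α₁ − α₂|·ΔT = 6.4×10⁻⁶ × 143 = 0.0009152.
1/(A₁E₁) + 1/(A₂E₂) = 1/(1850×199×10³) + 1/(1775×109×10³) = 7.885×10⁻⁹ N⁻¹.
So P = 0.0009152 / 7.885×10⁻⁹ = 116.1 kN.
σ_{brass} = P/A₂ = 116100/1775 = 65.39 MPa, compressive.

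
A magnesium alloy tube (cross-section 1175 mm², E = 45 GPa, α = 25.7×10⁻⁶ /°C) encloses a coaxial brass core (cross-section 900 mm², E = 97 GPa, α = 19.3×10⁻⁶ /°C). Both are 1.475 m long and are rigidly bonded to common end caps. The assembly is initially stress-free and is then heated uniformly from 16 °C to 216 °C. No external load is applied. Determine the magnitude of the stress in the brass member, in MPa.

σ ≈ 46.8 MPa (tensile)

Equilibrium of a rigid end plate with no external load gives equal and opposite internal forces ±P in the two members. Since α_{magnesium alloy} > α_{brass}, heating drives the magnesium alloy into compression and the brass into tension.
Compatibility of the two members (thermal + elastic change equal): (α₁ − α₂)ΔT = P·[1/(A₁E₁) + 1/(A₂E₂)].
|α₁ − α₂|·ΔT = 6.4×10⁻⁶ × 200 = 0.00128.
1/(A₁E₁) + 1/(A₂E₂) = 1/(1175×45×10³) + 1/(900×97×10³) = 3.037×10⁻⁸ N⁻¹.
P = 0.00128 / 3.037×10⁻⁸ = 42150 N = 42.15 kN.
σ_{brass} = P/A₂ = 42150/900 = 46.83 MPa, tensile.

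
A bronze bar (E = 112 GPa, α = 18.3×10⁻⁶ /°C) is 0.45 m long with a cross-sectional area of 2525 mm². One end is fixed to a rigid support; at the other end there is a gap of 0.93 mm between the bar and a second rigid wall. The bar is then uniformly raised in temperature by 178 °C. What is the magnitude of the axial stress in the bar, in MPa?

σ ≈ 133 MPa (compressive)

If the wall were absent the bar would grow by αΔT L = 18.3×10⁻⁶ × 178 × 450 = 1.466 mm.
This exceeds the 0.93 mm gap, so the wall pushes back. The portion of expansion that must be recovered elastically is δ_free − gap = 1.466 − 0.93 = 0.5358 mm.
That suppressed elongation corresponds to σ = E·Δ/L = 112×10³ × 0.5358/450 = 133.4 MPa.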